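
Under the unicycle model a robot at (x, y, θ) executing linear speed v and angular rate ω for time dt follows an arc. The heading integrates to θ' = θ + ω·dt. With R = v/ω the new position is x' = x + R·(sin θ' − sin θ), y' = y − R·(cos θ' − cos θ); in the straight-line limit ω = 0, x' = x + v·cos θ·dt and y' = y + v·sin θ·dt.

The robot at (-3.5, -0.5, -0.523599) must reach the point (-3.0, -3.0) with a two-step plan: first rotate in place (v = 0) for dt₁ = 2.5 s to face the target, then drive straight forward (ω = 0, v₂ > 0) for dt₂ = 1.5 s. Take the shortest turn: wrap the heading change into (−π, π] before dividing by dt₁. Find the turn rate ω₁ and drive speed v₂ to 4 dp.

ω₁ = -0.3399, v₂ = 1.6997

heading to target = atan2(-3−-0.5, -3−-3.5) = -1.3734
Δθ = wrap(-1.3734 − -0.5236) = -0.8498; ω₁ = Δθ/dt₁ = -0.3399
distance = √((-3−-3.5)² + (-3−-0.5)²) = 2.5495; v₂ = distance/dt₂ = 1.6997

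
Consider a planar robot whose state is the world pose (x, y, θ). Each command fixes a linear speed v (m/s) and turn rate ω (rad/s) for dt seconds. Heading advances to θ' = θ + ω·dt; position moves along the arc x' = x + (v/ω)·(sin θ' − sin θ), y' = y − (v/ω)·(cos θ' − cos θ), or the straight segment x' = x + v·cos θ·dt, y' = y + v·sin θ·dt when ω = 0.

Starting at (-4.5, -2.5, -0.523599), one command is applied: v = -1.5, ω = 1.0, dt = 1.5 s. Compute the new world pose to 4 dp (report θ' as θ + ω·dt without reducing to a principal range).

θ' = -0.5236 + 1.0·1.5 = 0.9764
R = v/ω = -1.5/1.0 = -1.5000
x' = -4.5 + -1.5000·(sin 0.9764 − sin -0.5236) = -6.4927
y' = -2.5 − -1.5000·(cos 0.9764 − cos -0.5236) = -2.9590

(-6.4927, -2.9590, 0.9764)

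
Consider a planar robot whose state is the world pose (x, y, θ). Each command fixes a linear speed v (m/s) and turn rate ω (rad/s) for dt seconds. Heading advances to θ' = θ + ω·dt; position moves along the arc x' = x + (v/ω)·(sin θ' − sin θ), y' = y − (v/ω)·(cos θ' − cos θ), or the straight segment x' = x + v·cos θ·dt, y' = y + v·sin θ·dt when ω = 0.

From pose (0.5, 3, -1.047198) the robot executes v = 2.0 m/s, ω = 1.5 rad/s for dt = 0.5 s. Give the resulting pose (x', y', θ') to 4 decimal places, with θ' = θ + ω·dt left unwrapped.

(1.2642, 2.3918, -0.2972)

θ' = -1.0472 + 1.5·0.5 = -0.2972
R = v/ω = 2.0/1.5 = 1.3333
x' = 0.5 + 1.3333·(sin -0.2972 − sin -1.0472) = 1.2642
y' = 3 − 1.3333·(cos -0.2972 − cos -1.0472) = 2.3918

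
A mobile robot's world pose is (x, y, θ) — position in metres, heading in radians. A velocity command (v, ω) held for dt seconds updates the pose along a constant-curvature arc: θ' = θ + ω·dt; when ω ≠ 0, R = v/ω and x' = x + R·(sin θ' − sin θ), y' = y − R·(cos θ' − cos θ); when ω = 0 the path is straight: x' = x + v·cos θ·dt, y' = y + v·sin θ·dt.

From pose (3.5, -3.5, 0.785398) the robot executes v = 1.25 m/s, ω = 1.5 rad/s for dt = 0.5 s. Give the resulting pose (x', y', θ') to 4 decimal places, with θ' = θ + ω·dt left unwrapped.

θ' = 0.7854 + 1.5·0.5 = 1.5354
R = v/ω = 1.25/1.5 = 0.8333
x' = 3.5 + 0.8333·(sin 1.5354 − sin 0.7854) = 3.7436
y' = -3.5 − 0.8333·(cos 1.5354 − cos 0.7854) = -2.9402

(3.7436, -2.9402, 1.5354)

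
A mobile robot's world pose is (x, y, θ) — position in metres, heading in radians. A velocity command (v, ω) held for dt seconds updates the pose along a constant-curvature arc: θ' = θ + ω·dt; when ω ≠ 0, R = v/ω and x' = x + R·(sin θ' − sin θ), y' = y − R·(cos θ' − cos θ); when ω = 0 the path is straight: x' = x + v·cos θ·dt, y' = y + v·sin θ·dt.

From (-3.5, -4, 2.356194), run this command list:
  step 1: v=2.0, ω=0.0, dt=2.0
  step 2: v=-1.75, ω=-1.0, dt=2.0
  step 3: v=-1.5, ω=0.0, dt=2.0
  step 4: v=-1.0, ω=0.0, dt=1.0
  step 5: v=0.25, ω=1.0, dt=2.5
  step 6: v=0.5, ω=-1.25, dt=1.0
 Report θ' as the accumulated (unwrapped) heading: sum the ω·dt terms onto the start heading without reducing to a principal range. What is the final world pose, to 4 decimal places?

(-11.0085, -4.6001, 1.6062)

step 1: θ'=2.3562 (straight) → pose (-6.3284, -1.1716, 2.3562)
step 2: θ'=0.3562 (R=1.7500) → pose (-6.9556, -4.0492, 0.3562)
step 3: θ'=0.3562 (straight) → pose (-9.7673, -5.0953, 0.3562)
step 4: θ'=0.3562 (straight) → pose (-10.7045, -5.4440, 0.3562)
step 5: θ'=2.8562 (R=0.2500) → pose (-10.7213, -4.9698, 2.8562)
step 6: θ'=1.6062 (R=-0.4000) → pose (-11.0085, -4.6001, 1.6062)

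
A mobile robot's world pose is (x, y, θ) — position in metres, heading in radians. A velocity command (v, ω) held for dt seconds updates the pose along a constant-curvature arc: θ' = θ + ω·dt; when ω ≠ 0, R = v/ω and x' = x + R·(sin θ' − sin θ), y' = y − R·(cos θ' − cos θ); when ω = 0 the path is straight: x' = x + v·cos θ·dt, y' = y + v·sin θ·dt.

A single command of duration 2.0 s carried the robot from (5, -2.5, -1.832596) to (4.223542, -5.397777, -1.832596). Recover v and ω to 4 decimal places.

Δθ = -1.832596 − -1.832596 = 0.000000
ω = Δθ/dt = 0.000000/2.0 = 0.0000
ω = 0 → v = (Δx·cos θ + Δy·sin θ)/dt = 1.5000

v = 1.5000, ω = 0.0000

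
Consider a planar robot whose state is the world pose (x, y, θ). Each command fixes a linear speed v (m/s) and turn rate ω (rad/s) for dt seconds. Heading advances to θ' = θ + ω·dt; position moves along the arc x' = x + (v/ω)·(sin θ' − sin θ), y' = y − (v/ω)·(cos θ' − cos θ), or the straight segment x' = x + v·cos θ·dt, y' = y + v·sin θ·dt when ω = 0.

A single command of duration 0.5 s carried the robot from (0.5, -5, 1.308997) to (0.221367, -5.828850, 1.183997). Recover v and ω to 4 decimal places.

v = -1.7500, ω = -0.2500

Δθ = 1.183997 − 1.308997 = -0.125000
ω = Δθ/dt = -0.125000/0.5 = -0.2500
R = −Δy/(cos θ' − cos θ) = 7.0000
v = R·ω = 7.0000·-0.2500 = -1.7500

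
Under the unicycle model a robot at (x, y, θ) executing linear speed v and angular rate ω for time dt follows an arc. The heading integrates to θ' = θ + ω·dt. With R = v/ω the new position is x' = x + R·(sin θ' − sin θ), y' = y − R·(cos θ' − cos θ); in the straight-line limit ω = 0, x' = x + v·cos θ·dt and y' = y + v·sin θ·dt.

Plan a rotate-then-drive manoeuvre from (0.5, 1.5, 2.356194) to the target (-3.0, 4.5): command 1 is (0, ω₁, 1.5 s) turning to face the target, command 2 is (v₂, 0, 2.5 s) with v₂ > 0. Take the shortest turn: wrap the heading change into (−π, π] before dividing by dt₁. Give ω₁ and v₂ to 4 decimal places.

heading to target = atan2(4.5−1.5, -3−0.5) = 2.4330
Δθ = wrap(2.4330 − 2.3562) = 0.0768; ω₁ = Δθ/dt₁ = 0.0512
distance = √((-3−0.5)² + (4.5−1.5)²) = 4.6098; v₂ = distance/dt₂ = 1.8439

ω₁ = 0.0512, v₂ = 1.8439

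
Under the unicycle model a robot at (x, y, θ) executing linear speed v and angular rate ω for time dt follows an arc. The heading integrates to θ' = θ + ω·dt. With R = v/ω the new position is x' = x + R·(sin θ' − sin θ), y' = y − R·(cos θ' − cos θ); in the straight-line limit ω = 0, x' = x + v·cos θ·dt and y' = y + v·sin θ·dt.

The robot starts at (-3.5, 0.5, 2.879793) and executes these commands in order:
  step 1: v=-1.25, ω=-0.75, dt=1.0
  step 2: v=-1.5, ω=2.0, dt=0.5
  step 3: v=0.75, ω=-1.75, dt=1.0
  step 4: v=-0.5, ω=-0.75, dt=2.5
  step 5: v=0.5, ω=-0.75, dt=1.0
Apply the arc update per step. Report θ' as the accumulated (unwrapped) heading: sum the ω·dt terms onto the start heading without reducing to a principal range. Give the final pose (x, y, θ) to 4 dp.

step 1: θ'=2.1298 (R=1.6667) → pose (-2.5184, -0.2260, 2.1298)
step 2: θ'=3.1298 (R=-0.7500) → pose (-1.8914, -0.5782, 3.1298)
step 3: θ'=1.3798 (R=-0.4286) → pose (-2.3071, -0.0683, 1.3798)
step 4: θ'=-0.4952 (R=0.6667) → pose (-3.2785, -0.5283, -0.4952)
step 5: θ'=-1.2452 (R=-0.6667) → pose (-2.9636, -0.9016, -1.2452)

(-2.9636, -0.9016, -1.2452)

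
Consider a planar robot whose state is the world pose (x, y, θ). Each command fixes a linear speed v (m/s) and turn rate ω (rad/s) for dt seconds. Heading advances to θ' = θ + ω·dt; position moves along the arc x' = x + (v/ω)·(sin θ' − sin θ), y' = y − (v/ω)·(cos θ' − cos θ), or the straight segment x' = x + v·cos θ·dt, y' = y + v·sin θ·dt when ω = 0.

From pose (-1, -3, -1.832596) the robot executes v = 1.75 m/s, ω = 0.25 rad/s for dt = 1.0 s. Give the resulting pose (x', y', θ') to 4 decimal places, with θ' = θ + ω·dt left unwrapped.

θ' = -1.8326 + 0.25·1.0 = -1.5826
R = v/ω = 1.75/0.25 = 7.0000
x' = -1 + 7.0000·(sin -1.5826 − sin -1.8326) = -1.2380
y' = -3 − 7.0000·(cos -1.5826 − cos -1.8326) = -4.7291

(-1.2380, -4.7291, -1.5826)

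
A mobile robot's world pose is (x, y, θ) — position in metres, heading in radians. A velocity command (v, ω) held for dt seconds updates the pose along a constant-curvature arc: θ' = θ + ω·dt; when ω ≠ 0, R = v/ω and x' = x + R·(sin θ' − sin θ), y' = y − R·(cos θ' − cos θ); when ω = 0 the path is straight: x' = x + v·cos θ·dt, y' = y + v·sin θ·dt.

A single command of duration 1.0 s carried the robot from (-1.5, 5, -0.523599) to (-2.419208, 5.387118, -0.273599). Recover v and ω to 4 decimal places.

v = -1.0000, ω = 0.2500

Δθ = -0.273599 − -0.523599 = 0.250000
ω = Δθ/dt = 0.250000/1.0 = 0.2500
R = Δx/(sin θ' − sin θ) = -4.0000
v = R·ω = -4.0000·0.2500 = -1.0000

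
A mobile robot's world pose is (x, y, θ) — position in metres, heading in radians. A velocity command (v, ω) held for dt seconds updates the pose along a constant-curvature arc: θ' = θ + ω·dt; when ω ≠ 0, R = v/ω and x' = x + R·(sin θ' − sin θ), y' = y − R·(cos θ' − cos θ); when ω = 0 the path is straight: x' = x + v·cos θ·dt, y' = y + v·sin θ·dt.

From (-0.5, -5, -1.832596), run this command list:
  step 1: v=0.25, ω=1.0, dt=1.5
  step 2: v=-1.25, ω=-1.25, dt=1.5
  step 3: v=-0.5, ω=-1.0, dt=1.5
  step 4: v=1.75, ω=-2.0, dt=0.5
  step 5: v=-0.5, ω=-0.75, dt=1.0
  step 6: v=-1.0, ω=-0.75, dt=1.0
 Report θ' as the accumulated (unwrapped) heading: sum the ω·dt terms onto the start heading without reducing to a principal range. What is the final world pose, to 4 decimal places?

step 1: θ'=-0.3326 (R=0.2500) → pose (-0.3401, -5.3010, -0.3326)
step 2: θ'=-2.2076 (R=1.0000) → pose (-0.8176, -3.7612, -2.2076)
step 3: θ'=-3.7076 (R=0.5000) → pose (-0.1475, -3.6365, -3.7076)
step 4: θ'=-4.7076 (R=-0.8750) → pose (-0.5533, -2.9021, -4.7076)
step 5: θ'=-5.4576 (R=0.6667) → pose (-0.7300, -3.3574, -5.4576)
step 6: θ'=-6.2076 (R=1.3333) → pose (-1.6092, -3.7828, -6.2076)

(-1.6092, -3.7828, -6.2076)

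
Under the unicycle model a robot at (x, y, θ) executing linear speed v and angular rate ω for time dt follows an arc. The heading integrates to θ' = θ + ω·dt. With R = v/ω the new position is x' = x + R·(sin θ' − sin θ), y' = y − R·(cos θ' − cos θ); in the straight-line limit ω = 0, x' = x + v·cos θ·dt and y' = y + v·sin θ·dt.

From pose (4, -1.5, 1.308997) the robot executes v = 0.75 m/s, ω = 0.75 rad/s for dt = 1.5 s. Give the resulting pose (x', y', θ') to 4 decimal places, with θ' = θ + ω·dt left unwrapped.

(3.6841, -0.4813, 2.4340)

θ' = 1.3090 + 0.75·1.5 = 2.4340
R = v/ω = 0.75/0.75 = 1.0000
x' = 4 + 1.0000·(sin 2.4340 − sin 1.3090) = 3.6841
y' = -1.5 − 1.0000·(cos 2.4340 − cos 1.3090) = -0.4813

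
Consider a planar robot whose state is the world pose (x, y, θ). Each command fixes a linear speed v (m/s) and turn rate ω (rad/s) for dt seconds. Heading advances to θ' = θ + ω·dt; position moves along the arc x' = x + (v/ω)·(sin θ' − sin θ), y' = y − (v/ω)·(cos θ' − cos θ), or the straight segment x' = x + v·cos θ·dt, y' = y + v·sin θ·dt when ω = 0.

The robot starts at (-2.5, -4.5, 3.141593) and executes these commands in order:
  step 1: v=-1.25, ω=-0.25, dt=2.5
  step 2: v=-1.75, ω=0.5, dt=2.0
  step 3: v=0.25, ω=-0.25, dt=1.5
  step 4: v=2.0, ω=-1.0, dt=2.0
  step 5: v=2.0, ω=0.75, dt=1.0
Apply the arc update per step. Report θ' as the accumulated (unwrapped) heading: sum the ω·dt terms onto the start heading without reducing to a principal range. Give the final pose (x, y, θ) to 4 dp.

(1.6762, -1.1502, 1.8916)

step 1: θ'=2.5166 (R=5.0000) → pose (0.4255, -5.4452, 2.5166)
step 2: θ'=3.5166 (R=-3.5000) → pose (3.7553, -5.8636, 3.5166)
step 3: θ'=3.1416 (R=-1.0000) → pose (3.3890, -5.9331, 3.1416)
step 4: θ'=1.1416 (R=-2.0000) → pose (1.5704, -3.1008, 1.1416)
step 5: θ'=1.8916 (R=2.6667) → pose (1.6762, -1.1502, 1.8916)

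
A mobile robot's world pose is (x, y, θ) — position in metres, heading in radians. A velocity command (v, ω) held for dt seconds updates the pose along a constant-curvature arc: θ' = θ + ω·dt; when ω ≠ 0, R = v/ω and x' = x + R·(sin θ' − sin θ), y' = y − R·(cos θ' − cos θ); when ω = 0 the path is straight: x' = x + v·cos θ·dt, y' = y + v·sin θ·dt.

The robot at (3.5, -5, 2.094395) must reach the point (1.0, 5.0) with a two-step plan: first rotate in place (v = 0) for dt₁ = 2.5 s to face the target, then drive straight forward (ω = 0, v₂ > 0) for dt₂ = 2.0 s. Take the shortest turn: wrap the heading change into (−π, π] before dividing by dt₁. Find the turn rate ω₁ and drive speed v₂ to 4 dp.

ω₁ = -0.1114, v₂ = 5.1539

heading to target = atan2(5−-5, 1−3.5) = 1.8158
Δθ = wrap(1.8158 − 2.0944) = -0.2786; ω₁ = Δθ/dt₁ = -0.1114
distance = √((1−3.5)² + (5−-5)²) = 10.3078; v₂ = distance/dt₂ = 5.1539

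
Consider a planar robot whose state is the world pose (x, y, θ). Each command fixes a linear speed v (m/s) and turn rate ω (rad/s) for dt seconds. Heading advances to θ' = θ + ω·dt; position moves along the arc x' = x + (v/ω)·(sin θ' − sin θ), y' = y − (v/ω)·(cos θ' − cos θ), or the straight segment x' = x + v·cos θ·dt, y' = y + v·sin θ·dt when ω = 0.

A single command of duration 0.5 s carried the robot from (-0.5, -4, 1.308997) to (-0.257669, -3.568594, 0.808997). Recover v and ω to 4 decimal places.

Δθ = 0.808997 − 1.308997 = -0.500000
ω = Δθ/dt = -0.500000/0.5 = -1.0000
R = −Δy/(cos θ' − cos θ) = -1.0000
v = R·ω = -1.0000·-1.0000 = 1.0000

v = 1.0000, ω = -1.0000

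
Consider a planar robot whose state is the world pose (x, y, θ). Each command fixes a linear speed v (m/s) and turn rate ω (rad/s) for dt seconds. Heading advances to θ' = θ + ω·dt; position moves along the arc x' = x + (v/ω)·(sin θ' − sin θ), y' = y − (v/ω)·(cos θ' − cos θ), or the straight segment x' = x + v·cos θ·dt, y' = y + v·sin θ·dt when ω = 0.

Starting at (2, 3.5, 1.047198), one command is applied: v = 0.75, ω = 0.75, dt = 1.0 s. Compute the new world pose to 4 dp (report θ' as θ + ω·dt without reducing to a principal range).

θ' = 1.0472 + 0.75·1.0 = 1.7972
R = v/ω = 0.75/0.75 = 1.0000
x' = 2 + 1.0000·(sin 1.7972 − sin 1.0472) = 2.1085
y' = 3.5 − 1.0000·(cos 1.7972 − cos 1.0472) = 4.2245

(2.1085, 4.2245, 1.7972)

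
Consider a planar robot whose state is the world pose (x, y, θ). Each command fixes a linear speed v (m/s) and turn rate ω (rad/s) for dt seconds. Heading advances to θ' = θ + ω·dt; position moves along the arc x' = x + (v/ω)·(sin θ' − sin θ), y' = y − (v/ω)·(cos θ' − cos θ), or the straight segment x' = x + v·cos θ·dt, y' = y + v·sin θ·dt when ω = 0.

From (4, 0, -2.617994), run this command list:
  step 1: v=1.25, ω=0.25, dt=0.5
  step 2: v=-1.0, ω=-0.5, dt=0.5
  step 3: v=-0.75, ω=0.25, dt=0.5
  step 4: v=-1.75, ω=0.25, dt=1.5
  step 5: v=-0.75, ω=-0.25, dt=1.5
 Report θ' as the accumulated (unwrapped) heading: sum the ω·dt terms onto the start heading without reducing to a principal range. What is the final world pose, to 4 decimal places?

(7.0717, 2.5038, -2.6180)

step 1: θ'=-2.4930 (R=5.0000) → pose (3.4796, -0.3455, -2.4930)
step 2: θ'=-2.7430 (R=2.0000) → pose (3.9115, -0.0961, -2.7430)
step 3: θ'=-2.6180 (R=-3.0000) → pose (4.2472, 0.0706, -2.6180)
step 4: θ'=-2.2430 (R=-7.0000) → pose (6.2243, 1.7738, -2.2430)
step 5: θ'=-2.6180 (R=3.0000) → pose (7.0717, 2.5038, -2.6180)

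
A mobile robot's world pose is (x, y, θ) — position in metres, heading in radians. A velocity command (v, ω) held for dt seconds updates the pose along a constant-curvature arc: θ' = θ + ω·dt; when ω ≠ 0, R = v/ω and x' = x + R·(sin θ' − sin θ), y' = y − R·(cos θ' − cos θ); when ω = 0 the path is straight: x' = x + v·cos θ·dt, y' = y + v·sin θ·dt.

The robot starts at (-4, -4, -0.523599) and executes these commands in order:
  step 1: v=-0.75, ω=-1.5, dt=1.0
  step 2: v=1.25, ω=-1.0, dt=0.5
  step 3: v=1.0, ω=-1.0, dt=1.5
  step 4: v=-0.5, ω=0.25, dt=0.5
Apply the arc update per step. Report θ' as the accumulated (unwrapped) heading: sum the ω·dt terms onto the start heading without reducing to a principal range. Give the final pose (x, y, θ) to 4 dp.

step 1: θ'=-2.0236 (R=0.5000) → pose (-4.1996, -3.3482, -2.0236)
step 2: θ'=-2.5236 (R=-1.2500) → pose (-4.5994, -3.8202, -2.5236)
step 3: θ'=-4.0236 (R=-1.0000) → pose (-5.9508, -3.6407, -4.0236)
step 4: θ'=-3.8986 (R=-2.0000) → pose (-5.7803, -3.8233, -3.8986)

(-5.7803, -3.8233, -3.8986)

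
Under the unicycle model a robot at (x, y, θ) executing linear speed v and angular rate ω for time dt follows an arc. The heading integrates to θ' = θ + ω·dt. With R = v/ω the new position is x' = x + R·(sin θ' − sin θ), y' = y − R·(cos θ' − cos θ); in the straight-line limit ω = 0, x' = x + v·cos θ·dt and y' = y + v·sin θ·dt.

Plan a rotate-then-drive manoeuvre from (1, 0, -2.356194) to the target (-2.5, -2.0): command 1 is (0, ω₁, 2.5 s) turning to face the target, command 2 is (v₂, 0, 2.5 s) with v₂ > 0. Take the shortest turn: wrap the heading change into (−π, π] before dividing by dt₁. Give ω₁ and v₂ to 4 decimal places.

heading to target = atan2(-2−0, -2.5−1) = -2.6224
Δθ = wrap(-2.6224 − -2.3562) = -0.2663; ω₁ = Δθ/dt₁ = -0.1065
distance = √((-2.5−1)² + (-2−0)²) = 4.0311; v₂ = distance/dt₂ = 1.6125

ω₁ = -0.1065, v₂ = 1.6125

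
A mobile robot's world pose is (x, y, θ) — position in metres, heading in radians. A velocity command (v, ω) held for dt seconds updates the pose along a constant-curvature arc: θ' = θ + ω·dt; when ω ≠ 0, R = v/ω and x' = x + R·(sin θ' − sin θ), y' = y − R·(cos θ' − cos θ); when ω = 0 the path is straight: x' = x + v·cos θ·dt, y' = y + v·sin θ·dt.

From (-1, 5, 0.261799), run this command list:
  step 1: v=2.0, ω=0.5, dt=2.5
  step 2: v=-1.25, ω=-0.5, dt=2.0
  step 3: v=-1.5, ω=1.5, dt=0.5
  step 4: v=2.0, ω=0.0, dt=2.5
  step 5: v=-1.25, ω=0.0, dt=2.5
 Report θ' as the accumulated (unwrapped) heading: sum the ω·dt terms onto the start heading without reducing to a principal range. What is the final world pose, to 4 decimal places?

step 1: θ'=1.5118 (R=4.0000) → pose (1.9578, 8.6279, 1.5118)
step 2: θ'=0.5118 (R=2.5000) → pose (0.6865, 6.5956, 0.5118)
step 3: θ'=1.2618 (R=-1.0000) → pose (0.2236, 6.0278, 1.2618)
step 4: θ'=1.2618 (straight) → pose (1.7441, 10.7910, 1.2618)
step 5: θ'=1.2618 (straight) → pose (0.7938, 7.8140, 1.2618)

(0.7938, 7.8140, 1.2618)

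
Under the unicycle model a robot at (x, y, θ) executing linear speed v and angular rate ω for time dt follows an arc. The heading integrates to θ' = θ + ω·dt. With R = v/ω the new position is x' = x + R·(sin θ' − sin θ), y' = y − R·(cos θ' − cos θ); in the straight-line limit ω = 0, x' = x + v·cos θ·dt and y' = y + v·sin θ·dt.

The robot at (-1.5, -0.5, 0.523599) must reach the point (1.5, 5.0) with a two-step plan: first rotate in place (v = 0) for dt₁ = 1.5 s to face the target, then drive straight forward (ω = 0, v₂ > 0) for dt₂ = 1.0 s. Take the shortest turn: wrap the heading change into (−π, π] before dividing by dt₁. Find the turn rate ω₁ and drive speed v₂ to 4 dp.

ω₁ = 0.3652, v₂ = 6.2650

heading to target = atan2(5−-0.5, 1.5−-1.5) = 1.0714
Δθ = wrap(1.0714 − 0.5236) = 0.5479; ω₁ = Δθ/dt₁ = 0.3652
distance = √((1.5−-1.5)² + (5−-0.5)²) = 6.2650; v₂ = distance/dt₂ = 6.2650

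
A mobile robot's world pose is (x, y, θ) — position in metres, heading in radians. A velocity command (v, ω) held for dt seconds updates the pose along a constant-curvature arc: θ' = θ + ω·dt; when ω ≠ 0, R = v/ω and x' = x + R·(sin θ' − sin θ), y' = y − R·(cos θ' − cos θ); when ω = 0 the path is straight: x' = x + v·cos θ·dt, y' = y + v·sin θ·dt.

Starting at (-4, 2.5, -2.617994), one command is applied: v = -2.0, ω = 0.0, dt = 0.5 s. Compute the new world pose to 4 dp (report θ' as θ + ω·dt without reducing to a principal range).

(-3.1340, 3.0000, -2.6180)

θ' = -2.6180 + 0.0·0.5 = -2.6180
ω = 0 → straight: x' = -4 + -2.0·cos(-2.6180)·0.5 = -3.1340
y' = 2.5 + -2.0·sin(-2.6180)·0.5 = 3.0000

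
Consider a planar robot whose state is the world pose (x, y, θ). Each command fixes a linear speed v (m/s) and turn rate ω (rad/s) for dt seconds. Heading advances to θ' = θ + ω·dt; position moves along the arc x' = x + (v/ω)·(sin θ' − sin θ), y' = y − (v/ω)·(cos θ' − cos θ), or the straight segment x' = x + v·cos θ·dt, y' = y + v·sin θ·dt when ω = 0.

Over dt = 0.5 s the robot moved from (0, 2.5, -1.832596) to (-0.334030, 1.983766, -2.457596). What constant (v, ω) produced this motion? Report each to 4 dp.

Δθ = -2.457596 − -1.832596 = -0.625000
ω = Δθ/dt = -0.625000/0.5 = -1.2500
R = −Δy/(cos θ' − cos θ) = -1.0000
v = R·ω = -1.0000·-1.2500 = 1.2500

v = 1.2500, ω = -1.2500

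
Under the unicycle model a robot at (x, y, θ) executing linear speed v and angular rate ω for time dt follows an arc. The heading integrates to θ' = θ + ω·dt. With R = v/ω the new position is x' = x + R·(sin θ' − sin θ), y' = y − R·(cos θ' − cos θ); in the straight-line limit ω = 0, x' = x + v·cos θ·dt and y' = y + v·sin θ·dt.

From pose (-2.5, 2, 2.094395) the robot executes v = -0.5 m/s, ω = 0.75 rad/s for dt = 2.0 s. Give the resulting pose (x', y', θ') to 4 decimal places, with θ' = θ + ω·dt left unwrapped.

(-1.6310, 1.7339, 3.5944)

θ' = 2.0944 + 0.75·2.0 = 3.5944
R = v/ω = -0.5/0.75 = -0.6667
x' = -2.5 + -0.6667·(sin 3.5944 − sin 2.0944) = -1.6310
y' = 2 − -0.6667·(cos 3.5944 − cos 2.0944) = 1.7339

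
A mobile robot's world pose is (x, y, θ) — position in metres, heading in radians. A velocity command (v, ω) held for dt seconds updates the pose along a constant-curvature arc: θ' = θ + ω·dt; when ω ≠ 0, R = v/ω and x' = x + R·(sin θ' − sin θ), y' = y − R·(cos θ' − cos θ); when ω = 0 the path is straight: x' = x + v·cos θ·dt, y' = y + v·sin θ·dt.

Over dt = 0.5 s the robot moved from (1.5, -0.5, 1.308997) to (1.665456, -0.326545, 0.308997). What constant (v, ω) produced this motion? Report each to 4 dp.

v = 0.5000, ω = -2.0000

Δθ = 0.308997 − 1.308997 = -1.000000
ω = Δθ/dt = -1.000000/0.5 = -2.0000
R = −Δy/(cos θ' − cos θ) = -0.2500
v = R·ω = -0.2500·-2.0000 = 0.5000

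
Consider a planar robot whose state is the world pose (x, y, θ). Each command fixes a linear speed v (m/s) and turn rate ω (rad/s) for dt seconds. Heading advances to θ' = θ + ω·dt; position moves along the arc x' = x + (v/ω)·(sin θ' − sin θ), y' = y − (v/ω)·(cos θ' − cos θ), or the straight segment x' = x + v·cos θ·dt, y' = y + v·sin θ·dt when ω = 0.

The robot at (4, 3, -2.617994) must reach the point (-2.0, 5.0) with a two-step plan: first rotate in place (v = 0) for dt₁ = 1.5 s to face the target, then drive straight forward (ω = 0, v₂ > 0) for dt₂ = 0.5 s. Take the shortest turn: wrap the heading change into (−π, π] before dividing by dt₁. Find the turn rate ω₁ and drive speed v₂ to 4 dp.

heading to target = atan2(5−3, -2−4) = 2.8198
Δθ = wrap(2.8198 − -2.6180) = -0.8453; ω₁ = Δθ/dt₁ = -0.5636
distance = √((-2−4)² + (5−3)²) = 6.3246; v₂ = distance/dt₂ = 12.6491

ω₁ = -0.5636, v₂ = 12.6491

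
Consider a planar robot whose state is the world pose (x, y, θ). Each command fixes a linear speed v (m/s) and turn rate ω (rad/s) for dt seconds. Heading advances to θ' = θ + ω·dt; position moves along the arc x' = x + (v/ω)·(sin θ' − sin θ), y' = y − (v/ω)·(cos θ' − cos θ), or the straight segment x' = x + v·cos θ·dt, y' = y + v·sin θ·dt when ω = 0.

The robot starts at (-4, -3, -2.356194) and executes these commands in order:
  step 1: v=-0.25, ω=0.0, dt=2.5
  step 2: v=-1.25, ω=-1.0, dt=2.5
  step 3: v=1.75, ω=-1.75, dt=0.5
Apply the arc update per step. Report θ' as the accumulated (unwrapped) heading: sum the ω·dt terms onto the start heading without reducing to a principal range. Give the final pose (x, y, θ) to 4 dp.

(-0.9718, -2.9129, -5.7312)

step 1: θ'=-2.3562 (straight) → pose (-3.5581, -2.5581, -2.3562)
step 2: θ'=-4.8562 (R=1.2500) → pose (-1.4371, -3.6211, -4.8562)
step 3: θ'=-5.7312 (R=-1.0000) → pose (-0.9718, -2.9129, -5.7312)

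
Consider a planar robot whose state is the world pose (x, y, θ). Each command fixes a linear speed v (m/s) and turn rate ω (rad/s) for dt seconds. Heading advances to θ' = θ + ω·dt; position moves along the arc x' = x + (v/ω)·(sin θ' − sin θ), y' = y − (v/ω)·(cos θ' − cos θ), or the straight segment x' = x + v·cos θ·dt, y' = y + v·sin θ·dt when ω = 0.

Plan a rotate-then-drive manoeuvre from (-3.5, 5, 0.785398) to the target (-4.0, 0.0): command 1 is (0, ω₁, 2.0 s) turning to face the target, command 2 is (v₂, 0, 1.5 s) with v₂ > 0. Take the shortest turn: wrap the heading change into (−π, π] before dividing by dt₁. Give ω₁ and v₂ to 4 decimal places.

ω₁ = -1.2279, v₂ = 3.3500

heading to target = atan2(0−5, -4−-3.5) = -1.6705
Δθ = wrap(-1.6705 − 0.7854) = -2.4559; ω₁ = Δθ/dt₁ = -1.2279
distance = √((-4−-3.5)² + (0−5)²) = 5.0249; v₂ = distance/dt₂ = 3.3500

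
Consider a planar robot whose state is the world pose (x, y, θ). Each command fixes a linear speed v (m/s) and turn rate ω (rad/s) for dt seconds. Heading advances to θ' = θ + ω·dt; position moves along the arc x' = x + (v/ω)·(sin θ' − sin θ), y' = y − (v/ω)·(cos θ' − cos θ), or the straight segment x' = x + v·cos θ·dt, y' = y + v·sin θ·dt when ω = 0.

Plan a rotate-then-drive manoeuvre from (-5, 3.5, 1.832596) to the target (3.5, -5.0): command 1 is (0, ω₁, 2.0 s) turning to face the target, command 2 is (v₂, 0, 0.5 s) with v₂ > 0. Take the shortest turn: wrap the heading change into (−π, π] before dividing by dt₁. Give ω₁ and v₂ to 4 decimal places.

heading to target = atan2(-5−3.5, 3.5−-5) = -0.7854
Δθ = wrap(-0.7854 − 1.8326) = -2.6180; ω₁ = Δθ/dt₁ = -1.3090
distance = √((3.5−-5)² + (-5−3.5)²) = 12.0208; v₂ = distance/dt₂ = 24.0416

ω₁ = -1.3090, v₂ = 24.0416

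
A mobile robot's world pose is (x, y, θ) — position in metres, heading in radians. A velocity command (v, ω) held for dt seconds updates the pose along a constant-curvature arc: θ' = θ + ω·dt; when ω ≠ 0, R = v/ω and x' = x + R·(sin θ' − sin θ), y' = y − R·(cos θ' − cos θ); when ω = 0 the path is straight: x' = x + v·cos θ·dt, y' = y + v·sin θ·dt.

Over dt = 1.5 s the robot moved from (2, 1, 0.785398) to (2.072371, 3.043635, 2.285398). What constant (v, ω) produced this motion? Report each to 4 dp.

v = 1.5000, ω = 1.0000

Δθ = 2.285398 − 0.785398 = 1.500000
ω = Δθ/dt = 1.500000/1.5 = 1.0000
R = −Δy/(cos θ' − cos θ) = 1.5000
v = R·ω = 1.5000·1.0000 = 1.5000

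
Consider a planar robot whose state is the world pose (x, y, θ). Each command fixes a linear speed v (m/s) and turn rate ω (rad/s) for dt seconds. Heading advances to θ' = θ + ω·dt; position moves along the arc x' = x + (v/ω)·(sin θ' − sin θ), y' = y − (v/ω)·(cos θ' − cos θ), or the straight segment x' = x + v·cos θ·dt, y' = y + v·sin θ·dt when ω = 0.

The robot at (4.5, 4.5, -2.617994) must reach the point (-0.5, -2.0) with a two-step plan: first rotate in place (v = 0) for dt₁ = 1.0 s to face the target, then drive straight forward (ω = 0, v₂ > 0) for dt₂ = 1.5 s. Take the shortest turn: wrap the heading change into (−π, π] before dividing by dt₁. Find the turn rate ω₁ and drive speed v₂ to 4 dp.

heading to target = atan2(-2−4.5, -0.5−4.5) = -2.2265
Δθ = wrap(-2.2265 − -2.6180) = 0.3915; ω₁ = Δθ/dt₁ = 0.3915
distance = √((-0.5−4.5)² + (-2−4.5)²) = 8.2006; v₂ = distance/dt₂ = 5.4671

ω₁ = 0.3915, v₂ = 5.4671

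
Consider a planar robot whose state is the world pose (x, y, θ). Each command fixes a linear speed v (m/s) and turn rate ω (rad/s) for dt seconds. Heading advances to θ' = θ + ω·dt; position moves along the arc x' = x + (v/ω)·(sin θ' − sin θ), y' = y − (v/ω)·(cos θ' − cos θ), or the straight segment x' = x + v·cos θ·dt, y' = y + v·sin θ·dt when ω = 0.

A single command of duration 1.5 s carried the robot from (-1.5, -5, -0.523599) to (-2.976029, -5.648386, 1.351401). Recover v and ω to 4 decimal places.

Δθ = 1.351401 − -0.523599 = 1.875000
ω = Δθ/dt = 1.875000/1.5 = 1.2500
R = Δx/(sin θ' − sin θ) = -1.0000
v = R·ω = -1.0000·1.2500 = -1.2500

v = -1.2500, ω = 1.2500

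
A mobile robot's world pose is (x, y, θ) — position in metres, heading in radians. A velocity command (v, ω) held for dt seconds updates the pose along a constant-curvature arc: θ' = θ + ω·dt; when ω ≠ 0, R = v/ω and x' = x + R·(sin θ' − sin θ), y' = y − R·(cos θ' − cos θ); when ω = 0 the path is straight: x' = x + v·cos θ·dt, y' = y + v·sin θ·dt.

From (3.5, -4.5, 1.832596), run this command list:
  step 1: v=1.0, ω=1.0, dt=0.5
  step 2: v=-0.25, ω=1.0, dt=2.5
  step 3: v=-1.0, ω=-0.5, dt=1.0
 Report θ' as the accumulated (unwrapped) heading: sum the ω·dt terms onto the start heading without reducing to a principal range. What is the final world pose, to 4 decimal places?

step 1: θ'=2.3326 (R=1.0000) → pose (3.2577, -4.0686, 2.3326)
step 2: θ'=4.8326 (R=-0.2500) → pose (3.6868, -3.8661, 4.8326)
step 3: θ'=4.3326 (R=2.0000) → pose (3.8148, -2.8848, 4.3326)

(3.8148, -2.8848, 4.3326)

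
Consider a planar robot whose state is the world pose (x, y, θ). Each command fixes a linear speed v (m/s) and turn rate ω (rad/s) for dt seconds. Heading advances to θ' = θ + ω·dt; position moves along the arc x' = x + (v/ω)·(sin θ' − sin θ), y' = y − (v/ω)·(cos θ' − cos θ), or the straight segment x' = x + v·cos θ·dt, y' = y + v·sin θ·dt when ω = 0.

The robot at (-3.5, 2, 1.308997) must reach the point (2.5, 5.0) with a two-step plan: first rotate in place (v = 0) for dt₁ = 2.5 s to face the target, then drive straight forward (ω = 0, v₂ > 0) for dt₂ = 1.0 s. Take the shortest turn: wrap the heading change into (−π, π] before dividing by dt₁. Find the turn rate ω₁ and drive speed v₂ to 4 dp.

heading to target = atan2(5−2, 2.5−-3.5) = 0.4636
Δθ = wrap(0.4636 − 1.3090) = -0.8453; ω₁ = Δθ/dt₁ = -0.3381
distance = √((2.5−-3.5)² + (5−2)²) = 6.7082; v₂ = distance/dt₂ = 6.7082

ω₁ = -0.3381, v₂ = 6.7082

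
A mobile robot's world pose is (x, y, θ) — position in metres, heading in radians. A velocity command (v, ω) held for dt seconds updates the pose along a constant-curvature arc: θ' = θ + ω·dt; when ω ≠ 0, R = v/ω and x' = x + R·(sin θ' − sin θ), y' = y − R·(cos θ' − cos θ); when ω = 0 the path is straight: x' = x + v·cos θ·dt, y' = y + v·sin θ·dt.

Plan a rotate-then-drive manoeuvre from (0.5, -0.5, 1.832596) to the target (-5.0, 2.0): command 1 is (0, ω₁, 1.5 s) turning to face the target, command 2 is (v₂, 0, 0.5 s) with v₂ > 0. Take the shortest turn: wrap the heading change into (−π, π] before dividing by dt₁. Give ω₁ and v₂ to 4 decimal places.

ω₁ = 0.5882, v₂ = 12.0830

heading to target = atan2(2−-0.5, -5−0.5) = 2.7150
Δθ = wrap(2.7150 − 1.8326) = 0.8824; ω₁ = Δθ/dt₁ = 0.5882
distance = √((-5−0.5)² + (2−-0.5)²) = 6.0415; v₂ = distance/dt₂ = 12.0830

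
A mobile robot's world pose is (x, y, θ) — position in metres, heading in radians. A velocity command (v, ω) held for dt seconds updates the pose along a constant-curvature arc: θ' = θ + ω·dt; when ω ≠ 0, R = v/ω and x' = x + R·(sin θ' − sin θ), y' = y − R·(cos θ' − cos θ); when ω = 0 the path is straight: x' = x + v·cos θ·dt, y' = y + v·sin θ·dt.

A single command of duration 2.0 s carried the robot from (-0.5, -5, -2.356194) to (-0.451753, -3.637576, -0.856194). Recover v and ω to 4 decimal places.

Δθ = -0.856194 − -2.356194 = 1.500000
ω = Δθ/dt = 1.500000/2.0 = 0.7500
R = −Δy/(cos θ' − cos θ) = -1.0000
v = R·ω = -1.0000·0.7500 = -0.7500

v = -0.7500, ω = 0.7500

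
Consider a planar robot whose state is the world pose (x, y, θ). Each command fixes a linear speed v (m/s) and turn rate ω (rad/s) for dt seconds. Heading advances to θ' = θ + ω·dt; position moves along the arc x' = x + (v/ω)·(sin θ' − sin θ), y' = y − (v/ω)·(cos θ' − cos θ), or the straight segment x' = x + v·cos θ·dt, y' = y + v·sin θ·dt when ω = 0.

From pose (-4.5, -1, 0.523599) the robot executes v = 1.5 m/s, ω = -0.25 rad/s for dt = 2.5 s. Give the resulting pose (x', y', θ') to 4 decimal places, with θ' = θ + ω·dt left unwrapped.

θ' = 0.5236 + -0.25·2.5 = -0.1014
R = v/ω = 1.5/-0.25 = -6.0000
x' = -4.5 + -6.0000·(sin -0.1014 − sin 0.5236) = -0.8926
y' = -1 − -6.0000·(cos -0.1014 − cos 0.5236) = -0.2270

(-0.8926, -0.2270, -0.1014)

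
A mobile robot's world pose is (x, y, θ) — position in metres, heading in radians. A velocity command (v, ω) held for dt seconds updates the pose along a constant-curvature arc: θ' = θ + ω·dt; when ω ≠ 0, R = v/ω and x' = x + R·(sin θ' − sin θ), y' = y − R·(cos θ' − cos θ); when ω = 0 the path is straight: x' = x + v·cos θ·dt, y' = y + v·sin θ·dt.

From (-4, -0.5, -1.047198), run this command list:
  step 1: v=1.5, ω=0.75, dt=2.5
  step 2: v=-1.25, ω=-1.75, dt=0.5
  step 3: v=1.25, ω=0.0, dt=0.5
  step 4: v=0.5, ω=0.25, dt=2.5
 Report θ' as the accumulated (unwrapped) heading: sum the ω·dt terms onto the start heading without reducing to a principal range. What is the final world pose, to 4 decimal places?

step 1: θ'=0.8278 (R=2.0000) → pose (-0.7951, -0.8530, 0.8278)
step 2: θ'=-0.0472 (R=0.7143) → pose (-1.3548, -1.0833, -0.0472)
step 3: θ'=-0.0472 (straight) → pose (-0.7305, -1.1128, -0.0472)
step 4: θ'=0.5778 (R=2.0000) → pose (0.4562, -0.7903, 0.5778)

(0.4562, -0.7903, 0.5778)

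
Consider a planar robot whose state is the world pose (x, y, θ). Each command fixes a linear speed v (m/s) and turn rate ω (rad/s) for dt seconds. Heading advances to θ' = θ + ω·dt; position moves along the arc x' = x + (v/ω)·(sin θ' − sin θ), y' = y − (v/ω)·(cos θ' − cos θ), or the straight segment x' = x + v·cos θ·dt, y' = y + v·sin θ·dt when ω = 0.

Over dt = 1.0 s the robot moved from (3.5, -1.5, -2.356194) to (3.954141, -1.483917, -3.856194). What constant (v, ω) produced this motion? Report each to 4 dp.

Δθ = -3.856194 − -2.356194 = -1.500000
ω = Δθ/dt = -1.500000/1.0 = -1.5000
R = Δx/(sin θ' − sin θ) = 0.3333
v = R·ω = 0.3333·-1.5000 = -0.5000

v = -0.5000, ω = -1.5000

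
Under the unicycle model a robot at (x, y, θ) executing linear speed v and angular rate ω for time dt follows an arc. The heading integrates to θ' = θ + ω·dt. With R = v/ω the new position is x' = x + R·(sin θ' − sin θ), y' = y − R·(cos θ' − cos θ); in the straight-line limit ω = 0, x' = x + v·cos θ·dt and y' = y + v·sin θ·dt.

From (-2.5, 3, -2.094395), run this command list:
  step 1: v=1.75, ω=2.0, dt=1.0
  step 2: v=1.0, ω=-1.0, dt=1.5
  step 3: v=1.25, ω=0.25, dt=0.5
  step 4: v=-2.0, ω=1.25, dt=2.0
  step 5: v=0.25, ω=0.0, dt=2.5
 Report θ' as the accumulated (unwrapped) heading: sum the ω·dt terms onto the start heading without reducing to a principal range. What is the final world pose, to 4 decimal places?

(-3.5375, 1.2451, 1.0306)

step 1: θ'=-0.0944 (R=0.8750) → pose (-1.8247, 1.6914, -0.0944)
step 2: θ'=-1.5944 (R=-1.0000) → pose (-0.9192, 0.6723, -1.5944)
step 3: θ'=-1.4694 (R=5.0000) → pose (-0.8949, 0.0481, -1.4694)
step 4: θ'=1.0306 (R=-1.6000) → pose (-3.8589, 0.7090, 1.0306)
step 5: θ'=1.0306 (straight) → pose (-3.5375, 1.2451, 1.0306)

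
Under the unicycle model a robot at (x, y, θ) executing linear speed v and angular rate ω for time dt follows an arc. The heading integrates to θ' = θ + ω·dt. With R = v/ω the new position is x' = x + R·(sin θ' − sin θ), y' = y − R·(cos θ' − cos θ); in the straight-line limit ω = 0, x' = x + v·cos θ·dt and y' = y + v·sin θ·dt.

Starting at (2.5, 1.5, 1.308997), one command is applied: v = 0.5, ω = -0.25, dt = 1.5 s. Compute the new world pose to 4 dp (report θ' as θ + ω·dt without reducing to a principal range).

(2.8238, 2.1716, 0.9340)

θ' = 1.3090 + -0.25·1.5 = 0.9340
R = v/ω = 0.5/-0.25 = -2.0000
x' = 2.5 + -2.0000·(sin 0.9340 − sin 1.3090) = 2.8238
y' = 1.5 − -2.0000·(cos 0.9340 − cos 1.3090) = 2.1716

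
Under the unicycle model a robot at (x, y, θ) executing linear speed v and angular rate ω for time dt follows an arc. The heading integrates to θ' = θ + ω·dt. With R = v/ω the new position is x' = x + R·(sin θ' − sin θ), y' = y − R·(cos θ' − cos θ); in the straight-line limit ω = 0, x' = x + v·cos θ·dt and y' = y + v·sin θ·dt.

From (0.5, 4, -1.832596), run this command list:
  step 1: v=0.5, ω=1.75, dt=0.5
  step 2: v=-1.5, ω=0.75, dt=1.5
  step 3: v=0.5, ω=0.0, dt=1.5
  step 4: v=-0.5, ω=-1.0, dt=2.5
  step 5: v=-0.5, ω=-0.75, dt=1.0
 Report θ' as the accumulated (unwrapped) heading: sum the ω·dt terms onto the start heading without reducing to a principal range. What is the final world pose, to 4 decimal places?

step 1: θ'=-0.9576 (R=0.2857) → pose (0.5423, 3.7616, -0.9576)
step 2: θ'=0.1674 (R=-2.0000) → pose (-1.4265, 4.5827, 0.1674)
step 3: θ'=0.1674 (straight) → pose (-0.6870, 4.7077, 0.1674)
step 4: θ'=-2.3326 (R=0.5000) → pose (-1.1321, 5.5458, -2.3326)
step 5: θ'=-3.0826 (R=0.6667) → pose (-0.6891, 5.7511, -3.0826)

(-0.6891, 5.7511, -3.0826)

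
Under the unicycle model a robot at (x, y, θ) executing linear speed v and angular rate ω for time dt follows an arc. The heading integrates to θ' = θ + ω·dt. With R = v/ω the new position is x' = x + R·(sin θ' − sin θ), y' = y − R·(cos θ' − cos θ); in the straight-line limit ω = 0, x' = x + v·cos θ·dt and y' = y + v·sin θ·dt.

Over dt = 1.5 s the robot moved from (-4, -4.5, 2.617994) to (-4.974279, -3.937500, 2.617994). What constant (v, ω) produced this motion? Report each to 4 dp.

Δθ = 2.617994 − 2.617994 = 0.000000
ω = Δθ/dt = 0.000000/1.5 = 0.0000
ω = 0 → v = (Δx·cos θ + Δy·sin θ)/dt = 0.7500

v = 0.7500, ω = 0.0000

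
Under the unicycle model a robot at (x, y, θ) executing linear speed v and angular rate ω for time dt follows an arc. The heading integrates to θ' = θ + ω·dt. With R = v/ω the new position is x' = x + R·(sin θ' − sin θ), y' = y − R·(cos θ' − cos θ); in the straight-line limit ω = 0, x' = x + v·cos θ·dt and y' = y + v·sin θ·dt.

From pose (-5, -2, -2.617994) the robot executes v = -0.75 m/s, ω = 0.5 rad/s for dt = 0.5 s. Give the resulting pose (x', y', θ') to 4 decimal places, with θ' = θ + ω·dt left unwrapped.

(-4.7019, -1.7741, -2.3680)

θ' = -2.6180 + 0.5·0.5 = -2.3680
R = v/ω = -0.75/0.5 = -1.5000
x' = -5 + -1.5000·(sin -2.3680 − sin -2.6180) = -4.7019
y' = -2 − -1.5000·(cos -2.3680 − cos -2.6180) = -1.7741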